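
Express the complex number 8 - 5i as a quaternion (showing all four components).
8 - 5i + 0j + 0k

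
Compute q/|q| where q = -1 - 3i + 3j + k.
-0.2236 - 0.6708i + 0.6708j + 0.2236k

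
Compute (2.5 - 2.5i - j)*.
2.5 + 2.5i + j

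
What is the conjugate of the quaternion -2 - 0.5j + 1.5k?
-2 + 0.5j - 1.5k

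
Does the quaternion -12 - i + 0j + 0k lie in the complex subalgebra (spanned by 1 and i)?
Yes. The quaternion -12 - i has j- and k-coefficients y = z = 0, so it lies in the complex subalgebra spanned by 1 and i.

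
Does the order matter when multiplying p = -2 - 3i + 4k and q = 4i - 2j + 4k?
Yes: pq = -4 + 32j - 2k ≠ -4 - 16i - 24j - 14k = qp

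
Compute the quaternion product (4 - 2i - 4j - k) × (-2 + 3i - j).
-6 + 15i + j + 16k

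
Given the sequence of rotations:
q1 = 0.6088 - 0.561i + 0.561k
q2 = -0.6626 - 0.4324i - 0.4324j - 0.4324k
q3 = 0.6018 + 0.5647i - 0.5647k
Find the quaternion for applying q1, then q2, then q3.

q2 · q1 = -0.4034 - 0.1341i + 0.2219j - 0.8775k
q3 · q2 · q1 = -0.6626 - 0.1832i + 0.7048j - 0.175k
-0.6626 - 0.1832i + 0.7048j - 0.175k


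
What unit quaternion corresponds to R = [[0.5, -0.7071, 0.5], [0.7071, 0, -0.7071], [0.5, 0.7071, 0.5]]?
0.7071 + 0.5i + 0.5k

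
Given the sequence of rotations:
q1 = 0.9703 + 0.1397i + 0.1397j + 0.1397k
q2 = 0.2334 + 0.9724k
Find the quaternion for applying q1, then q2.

q2 · q1 = 0.0906 - 0.1032i + 0.1685j + 0.9761k
0.0906 - 0.1032i + 0.1685j + 0.9761k


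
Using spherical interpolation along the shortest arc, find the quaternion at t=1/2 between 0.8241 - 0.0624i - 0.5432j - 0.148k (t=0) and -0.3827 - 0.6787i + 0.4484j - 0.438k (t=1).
0.7082 + 0.3617i - 0.5819j + 0.1702k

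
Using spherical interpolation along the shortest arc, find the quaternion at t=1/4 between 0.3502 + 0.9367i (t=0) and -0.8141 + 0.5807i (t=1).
0.0305 + 0.9995i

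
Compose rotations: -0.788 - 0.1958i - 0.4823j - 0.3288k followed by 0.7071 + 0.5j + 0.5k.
-0.1516 - 0.0617i - 0.8329j - 0.5286k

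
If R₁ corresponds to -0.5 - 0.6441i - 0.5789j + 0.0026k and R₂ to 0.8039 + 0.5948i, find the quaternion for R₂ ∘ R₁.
-0.0188 - 0.8152i - 0.4669j - 0.3422k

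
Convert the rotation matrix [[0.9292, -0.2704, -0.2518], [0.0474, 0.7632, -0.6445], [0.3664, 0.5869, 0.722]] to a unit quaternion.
0.9239 + 0.3332i - 0.1673j + 0.086k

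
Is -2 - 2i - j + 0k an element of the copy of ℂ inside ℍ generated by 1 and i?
No. The quaternion -2 - 2i - j has j-coefficient y = -1 and k-coefficient z = 0, not both zero, so it does not lie in the complex subalgebra spanned by 1 and i.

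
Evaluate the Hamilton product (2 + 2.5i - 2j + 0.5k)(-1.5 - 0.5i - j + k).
-4.25 - 6.25i - 1.75j - 2.25k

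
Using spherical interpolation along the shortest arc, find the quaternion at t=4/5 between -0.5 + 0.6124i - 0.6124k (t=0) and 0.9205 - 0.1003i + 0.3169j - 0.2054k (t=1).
-0.9297 + 0.2414i - 0.2768j + 0.0256k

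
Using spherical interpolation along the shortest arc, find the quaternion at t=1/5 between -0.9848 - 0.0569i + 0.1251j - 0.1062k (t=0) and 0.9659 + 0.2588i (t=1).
-0.9864 - 0.098i + 0.1005j - 0.0853k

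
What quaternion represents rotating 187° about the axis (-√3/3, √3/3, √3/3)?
-0.061 - 0.5763i + 0.5763j + 0.5763k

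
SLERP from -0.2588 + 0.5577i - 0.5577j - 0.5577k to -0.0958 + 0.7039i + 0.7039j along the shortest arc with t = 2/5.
-0.2627 + 0.8546i - 0.0382j - 0.4464k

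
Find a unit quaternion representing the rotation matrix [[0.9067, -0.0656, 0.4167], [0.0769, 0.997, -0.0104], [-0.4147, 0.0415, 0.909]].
0.9763 + 0.0133i + 0.2129j + 0.0365k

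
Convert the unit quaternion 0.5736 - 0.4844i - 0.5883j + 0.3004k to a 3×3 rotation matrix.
[[0.1273, 0.2253, -0.9659], [0.9146, 0.3502, 0.2023], [0.3839, -0.9092, -0.1615]]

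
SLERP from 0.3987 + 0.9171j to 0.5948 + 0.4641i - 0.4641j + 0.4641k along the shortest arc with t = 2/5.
-0.0186 - 0.248i + 0.9363j - 0.248k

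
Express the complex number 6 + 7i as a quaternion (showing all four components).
6 + 7i + 0j + 0k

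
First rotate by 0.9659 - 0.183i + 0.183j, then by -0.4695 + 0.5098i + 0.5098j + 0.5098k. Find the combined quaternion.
-0.4535 + 0.485i + 0.3132j + 0.679k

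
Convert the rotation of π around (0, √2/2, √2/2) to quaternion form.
0.7071j + 0.7071k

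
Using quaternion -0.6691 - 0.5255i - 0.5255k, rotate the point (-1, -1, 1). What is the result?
(0.808, -1.302, -0.808)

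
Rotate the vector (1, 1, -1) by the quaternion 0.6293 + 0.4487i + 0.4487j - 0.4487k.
(1, 1, -1)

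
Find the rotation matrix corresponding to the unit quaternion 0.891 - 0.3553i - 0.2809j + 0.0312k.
[[0.8402, 0.144, -0.5227], [0.2552, 0.7456, 0.6156], [0.4784, -0.6507, 0.5897]]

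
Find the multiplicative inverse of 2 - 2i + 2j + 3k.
0.0952 + 0.0952i - 0.0952j - 0.1429k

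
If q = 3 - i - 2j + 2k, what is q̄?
3 + i + 2j - 2k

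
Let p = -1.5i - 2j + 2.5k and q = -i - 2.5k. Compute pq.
4.75 + 5i - 6.25j - 2k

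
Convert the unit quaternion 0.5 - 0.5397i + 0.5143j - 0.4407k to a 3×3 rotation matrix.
[[0.0826, -0.1144, 0.99], [-0.9958, 0.029, 0.0864], [-0.0386, -0.993, -0.1116]]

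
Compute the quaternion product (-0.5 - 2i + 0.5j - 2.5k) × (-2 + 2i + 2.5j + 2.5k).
10 + 10.5i - 2.25j - 2.25k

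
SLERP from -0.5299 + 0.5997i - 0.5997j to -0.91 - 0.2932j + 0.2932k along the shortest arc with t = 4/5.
-0.8813 + 0.1351i - 0.3806j + 0.2455k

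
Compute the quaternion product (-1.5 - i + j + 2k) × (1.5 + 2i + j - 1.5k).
1.75 - 8i + 2.5j + 2.25k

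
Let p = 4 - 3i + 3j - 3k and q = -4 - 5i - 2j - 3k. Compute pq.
-34 - 23i - 14j + 21k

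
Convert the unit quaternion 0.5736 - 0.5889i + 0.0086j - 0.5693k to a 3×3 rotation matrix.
[[0.3516, 0.643, 0.6804], [-0.6632, -0.3418, 0.6658], [0.6607, -0.6854, 0.3062]]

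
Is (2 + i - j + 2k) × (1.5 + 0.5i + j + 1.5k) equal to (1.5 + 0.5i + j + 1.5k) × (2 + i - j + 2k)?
No: pq = 0.5 - i + 7.5k ≠ 0.5 + 6i + j + 4.5k = qp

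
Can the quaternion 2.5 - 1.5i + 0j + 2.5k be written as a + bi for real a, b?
No. The quaternion 2.5 - 1.5i + 2.5k has j-coefficient y = 0 and k-coefficient z = 2.5, not both zero, so it does not lie in the complex subalgebra spanned by 1 and i.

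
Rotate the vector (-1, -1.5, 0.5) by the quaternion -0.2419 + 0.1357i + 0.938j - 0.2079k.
(0.36, -1.832, -0.112)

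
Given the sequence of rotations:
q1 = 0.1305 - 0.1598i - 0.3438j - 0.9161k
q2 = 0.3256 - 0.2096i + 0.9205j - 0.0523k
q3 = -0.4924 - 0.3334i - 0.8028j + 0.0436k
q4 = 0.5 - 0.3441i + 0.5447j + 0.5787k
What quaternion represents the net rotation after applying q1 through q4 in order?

q2 · q1 = 0.2776 - 0.9406i - 0.1755j - 0.086k
q3 · q2 · q1 = -0.5874 + 0.4473i - 0.2061j - 0.6422k
q4 · q3 · q2 · q1 = 0.3441 + 0.1952i - 0.3851j - 0.8338k
0.3441 + 0.1952i - 0.3851j - 0.8338k


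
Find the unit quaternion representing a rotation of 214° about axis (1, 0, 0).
-0.2924 + 0.9563i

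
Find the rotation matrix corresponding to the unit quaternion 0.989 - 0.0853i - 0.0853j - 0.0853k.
[[0.9709, 0.1833, -0.1542], [-0.1542, 0.9709, 0.1833], [0.1833, -0.1542, 0.9709]]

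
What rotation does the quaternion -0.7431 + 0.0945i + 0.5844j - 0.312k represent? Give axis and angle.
axis = (0.1412, 0.8733, -0.4662), θ = 276°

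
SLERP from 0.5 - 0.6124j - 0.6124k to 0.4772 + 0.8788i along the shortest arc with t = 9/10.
0.5257 + 0.8424i - 0.0836j - 0.0836k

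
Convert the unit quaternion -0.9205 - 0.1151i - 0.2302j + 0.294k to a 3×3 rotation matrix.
[[0.7211, 0.5942, 0.3561], [-0.4883, 0.8006, -0.3473], [-0.4915, 0.0765, 0.8675]]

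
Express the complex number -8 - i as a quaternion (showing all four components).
-8 - i + 0j + 0k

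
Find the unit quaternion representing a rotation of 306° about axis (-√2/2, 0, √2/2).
-0.891 - 0.321i + 0.321k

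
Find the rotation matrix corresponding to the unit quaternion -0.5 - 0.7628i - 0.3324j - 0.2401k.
[[0.6637, 0.267, 0.6987], [0.7472, -0.279, -0.6032], [0.0339, 0.9224, -0.3847]]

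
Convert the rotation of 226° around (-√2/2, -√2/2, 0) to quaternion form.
-0.3907 - 0.6509i - 0.6509j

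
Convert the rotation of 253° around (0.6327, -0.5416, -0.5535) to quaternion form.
-0.5948 + 0.5086i - 0.4354j - 0.4449k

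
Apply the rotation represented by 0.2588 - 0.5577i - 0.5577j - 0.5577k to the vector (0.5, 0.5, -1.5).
(-0.167, -1.321, 0.988)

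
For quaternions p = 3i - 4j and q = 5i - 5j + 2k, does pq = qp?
No: pq = -35 - 8i - 6j + 5k ≠ -35 + 8i + 6j - 5k = qp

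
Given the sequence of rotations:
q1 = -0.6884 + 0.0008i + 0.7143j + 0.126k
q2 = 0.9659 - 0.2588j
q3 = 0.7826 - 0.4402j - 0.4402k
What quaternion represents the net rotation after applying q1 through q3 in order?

q2 · q1 = -0.4801 - 0.0318i + 0.8681j + 0.1219k
q3 · q2 · q1 = 0.0601 + 0.3036i + 0.9047j + 0.2927k
0.0601 + 0.3036i + 0.9047j + 0.2927k


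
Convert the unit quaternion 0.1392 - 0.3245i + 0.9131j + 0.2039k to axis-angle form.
axis = (-0.3277, 0.9221, 0.2059), θ = 164°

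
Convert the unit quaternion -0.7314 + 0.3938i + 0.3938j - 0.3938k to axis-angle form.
axis = (√3/3, √3/3, -√3/3), θ = 274°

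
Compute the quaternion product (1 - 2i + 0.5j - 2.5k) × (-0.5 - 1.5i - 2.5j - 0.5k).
-3.5 - 7i + 6.5k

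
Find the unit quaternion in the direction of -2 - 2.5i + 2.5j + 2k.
-0.4417 - 0.5522i + 0.5522j + 0.4417k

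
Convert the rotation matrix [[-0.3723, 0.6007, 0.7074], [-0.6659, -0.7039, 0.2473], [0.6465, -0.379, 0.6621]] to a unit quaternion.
-0.3827 + 0.4091i - 0.0398j + 0.8274k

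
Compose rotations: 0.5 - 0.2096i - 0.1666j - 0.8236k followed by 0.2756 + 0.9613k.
0.9295 + 0.1024i - 0.2474j + 0.2537k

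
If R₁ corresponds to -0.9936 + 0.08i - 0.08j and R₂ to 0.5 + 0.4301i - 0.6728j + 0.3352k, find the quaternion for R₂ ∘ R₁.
-0.585 - 0.3605i + 0.6553j - 0.3136k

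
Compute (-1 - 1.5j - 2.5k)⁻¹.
-0.1053 + 0.1579j + 0.2632k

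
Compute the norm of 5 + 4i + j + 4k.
√58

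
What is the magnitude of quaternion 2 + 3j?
√13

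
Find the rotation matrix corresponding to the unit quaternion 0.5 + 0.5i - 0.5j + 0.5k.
[[0, -1, 0], [0, 0, -1], [1, 0, 0]]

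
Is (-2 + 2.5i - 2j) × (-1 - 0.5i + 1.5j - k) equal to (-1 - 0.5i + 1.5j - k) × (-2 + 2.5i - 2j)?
No: pq = 6.25 + 0.5i + 1.5j + 4.75k ≠ 6.25 - 3.5i - 3.5j - 0.75k = qp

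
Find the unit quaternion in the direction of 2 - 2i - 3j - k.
0.4714 - 0.4714i - 0.7071j - 0.2357k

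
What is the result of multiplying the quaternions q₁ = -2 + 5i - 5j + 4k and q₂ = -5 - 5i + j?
40 - 19i + 3j - 40k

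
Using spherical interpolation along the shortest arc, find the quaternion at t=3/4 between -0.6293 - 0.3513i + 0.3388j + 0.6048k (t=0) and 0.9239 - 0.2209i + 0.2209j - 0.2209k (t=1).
-0.9286 + 0.0758i - 0.0794j + 0.3544k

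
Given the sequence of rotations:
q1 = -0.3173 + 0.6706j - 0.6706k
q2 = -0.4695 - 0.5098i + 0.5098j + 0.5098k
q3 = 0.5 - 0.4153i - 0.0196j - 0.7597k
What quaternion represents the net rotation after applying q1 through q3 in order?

q2 · q1 = 0.149 - 0.522i - 0.8185j - 0.1888k
q3 · q2 · q1 = -0.3018 - 0.941i - 0.094j + 0.1221k
-0.3018 - 0.941i - 0.094j + 0.1221k


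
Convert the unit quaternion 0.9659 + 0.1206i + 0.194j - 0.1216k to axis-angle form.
axis = (0.466, 0.7497, -0.4699), θ = π/6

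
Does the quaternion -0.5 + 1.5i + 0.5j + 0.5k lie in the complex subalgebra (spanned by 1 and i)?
No. The quaternion -0.5 + 1.5i + 0.5j + 0.5k has j-coefficient y = 0.5 and k-coefficient z = 0.5, not both zero, so it does not lie in the complex subalgebra spanned by 1 and i.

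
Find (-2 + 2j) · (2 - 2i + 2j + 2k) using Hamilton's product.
-8 + 8i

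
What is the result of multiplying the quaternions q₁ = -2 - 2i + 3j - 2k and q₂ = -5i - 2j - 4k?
-12 - 6i + 6j + 27k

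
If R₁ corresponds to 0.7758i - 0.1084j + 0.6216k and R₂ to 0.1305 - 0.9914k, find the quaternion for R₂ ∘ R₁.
0.6163 - 0.0062i - 0.7833j + 0.0811k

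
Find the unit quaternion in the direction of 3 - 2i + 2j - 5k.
0.4629 - 0.3086i + 0.3086j - 0.7715k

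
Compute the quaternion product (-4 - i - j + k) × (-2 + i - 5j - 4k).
8 + 7i + 19j + 20k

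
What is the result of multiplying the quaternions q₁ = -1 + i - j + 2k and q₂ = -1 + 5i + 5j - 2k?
5 - 14i + 8j + 10k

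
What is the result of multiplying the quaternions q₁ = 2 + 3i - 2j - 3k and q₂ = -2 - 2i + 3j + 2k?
14 - 5i + 10j + 15k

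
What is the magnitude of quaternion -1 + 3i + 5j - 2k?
√39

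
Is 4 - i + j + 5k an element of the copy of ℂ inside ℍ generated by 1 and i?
No. The quaternion 4 - i + j + 5k has j-coefficient y = 1 and k-coefficient z = 5, not both zero, so it does not lie in the complex subalgebra spanned by 1 and i.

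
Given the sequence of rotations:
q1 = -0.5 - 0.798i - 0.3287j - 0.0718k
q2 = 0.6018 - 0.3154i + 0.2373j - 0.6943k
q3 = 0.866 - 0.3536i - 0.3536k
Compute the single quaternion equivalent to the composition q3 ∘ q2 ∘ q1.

q2 · q1 = -0.5244 - 0.5678i + 0.2149j + 0.597k
q3 · q2 · q1 = -0.4438 - 0.2303i + 0.598j + 0.6264k
-0.4438 - 0.2303i + 0.598j + 0.6264k


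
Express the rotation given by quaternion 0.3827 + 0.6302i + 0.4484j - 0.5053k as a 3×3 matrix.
[[0.0872, 0.9519, -0.2937], [0.1784, -0.305, -0.9355], [-0.9801, 0.0292, -0.1964]]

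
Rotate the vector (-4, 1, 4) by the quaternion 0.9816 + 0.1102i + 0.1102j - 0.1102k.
(-2.797, 0.757, 4.96)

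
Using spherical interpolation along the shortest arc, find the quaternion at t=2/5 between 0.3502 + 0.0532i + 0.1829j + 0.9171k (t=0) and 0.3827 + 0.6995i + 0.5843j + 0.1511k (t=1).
0.4291 + 0.3761i + 0.4105j + 0.7112k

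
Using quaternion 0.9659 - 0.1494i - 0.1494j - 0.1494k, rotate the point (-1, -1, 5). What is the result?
(-2.464, 1, 4.464)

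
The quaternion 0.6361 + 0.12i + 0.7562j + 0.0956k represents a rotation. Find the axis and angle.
axis = (0.1555, 0.98, 0.1239), θ = 101°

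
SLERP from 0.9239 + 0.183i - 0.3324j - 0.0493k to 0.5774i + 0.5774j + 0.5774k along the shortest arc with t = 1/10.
0.8986 + 0.0937i - 0.4076j - 0.1323k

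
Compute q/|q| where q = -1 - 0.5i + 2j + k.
-0.4 - 0.2i + 0.8j + 0.4k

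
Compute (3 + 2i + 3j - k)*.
3 - 2i - 3j + k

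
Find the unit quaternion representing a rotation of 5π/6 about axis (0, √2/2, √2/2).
0.2588 + 0.683j + 0.683k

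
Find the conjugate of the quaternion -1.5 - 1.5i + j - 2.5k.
-1.5 + 1.5i - j + 2.5k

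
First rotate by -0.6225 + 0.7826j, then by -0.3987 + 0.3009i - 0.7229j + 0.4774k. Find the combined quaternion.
0.8139 - 0.5609i + 0.138j - 0.0617k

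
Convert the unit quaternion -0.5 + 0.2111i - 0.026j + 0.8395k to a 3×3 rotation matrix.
[[-0.4109, 0.8285, 0.3804], [-0.8505, -0.4986, 0.1674], [0.3284, -0.2548, 0.9095]]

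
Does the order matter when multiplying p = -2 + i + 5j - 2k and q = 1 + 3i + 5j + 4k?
Yes: pq = -22 + 25i - 15j - 20k ≠ -22 - 35i + 5j = qp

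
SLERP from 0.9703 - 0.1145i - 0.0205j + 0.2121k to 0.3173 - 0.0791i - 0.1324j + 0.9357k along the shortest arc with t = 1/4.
0.8835 - 0.1166i - 0.056j + 0.4501k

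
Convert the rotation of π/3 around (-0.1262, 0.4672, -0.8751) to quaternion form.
0.866 - 0.0631i + 0.2336j - 0.4375k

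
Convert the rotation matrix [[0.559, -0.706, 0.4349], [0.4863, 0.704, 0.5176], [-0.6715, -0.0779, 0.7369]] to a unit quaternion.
0.866 - 0.1719i + 0.3194j + 0.3442k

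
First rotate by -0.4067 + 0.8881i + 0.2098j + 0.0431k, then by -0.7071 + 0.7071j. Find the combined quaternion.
0.1392 - 0.5975i - 0.4359j - 0.6585k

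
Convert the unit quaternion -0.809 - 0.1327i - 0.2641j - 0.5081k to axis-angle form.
axis = (-0.2258, -0.4493, -0.8644), θ = 288°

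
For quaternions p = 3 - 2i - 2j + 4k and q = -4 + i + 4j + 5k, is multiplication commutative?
No: pq = -22 - 15i + 34j - 7k ≠ -22 + 37i + 6j + 5k = qp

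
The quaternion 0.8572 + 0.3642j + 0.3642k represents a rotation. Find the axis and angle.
axis = (0, √2/2, √2/2), θ = 62°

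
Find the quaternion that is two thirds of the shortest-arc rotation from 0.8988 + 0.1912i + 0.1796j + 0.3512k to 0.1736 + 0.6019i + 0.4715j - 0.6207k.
0.5601 + 0.5848i + 0.4719j - 0.3486k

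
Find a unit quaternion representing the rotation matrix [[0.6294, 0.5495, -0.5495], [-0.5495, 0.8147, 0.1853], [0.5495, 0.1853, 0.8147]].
0.9026 - 0.3044j - 0.3044k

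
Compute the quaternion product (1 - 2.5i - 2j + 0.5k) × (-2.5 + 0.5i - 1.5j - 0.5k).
-4 + 8.5i + 2.5j + 3k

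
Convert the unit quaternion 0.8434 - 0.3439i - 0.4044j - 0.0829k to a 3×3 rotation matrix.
[[0.6592, 0.418, -0.6251], [0.1383, 0.7497, 0.6471], [0.7392, -0.513, 0.4364]]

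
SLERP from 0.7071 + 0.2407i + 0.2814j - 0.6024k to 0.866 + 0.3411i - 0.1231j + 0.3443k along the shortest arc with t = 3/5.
0.9341 + 0.3498i + 0.0498j - 0.0511k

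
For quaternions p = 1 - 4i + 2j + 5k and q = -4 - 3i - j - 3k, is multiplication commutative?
No: pq = 1 + 12i - 36j - 13k ≠ 1 + 14i + 18j - 33k = qp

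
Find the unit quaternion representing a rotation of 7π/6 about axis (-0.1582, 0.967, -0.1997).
-0.2588 - 0.1528i + 0.9341j - 0.1929k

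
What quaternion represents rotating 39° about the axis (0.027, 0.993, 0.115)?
0.9426 + 0.009i + 0.3315j + 0.0384k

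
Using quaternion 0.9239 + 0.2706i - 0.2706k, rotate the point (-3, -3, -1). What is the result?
(-3.914, -0.121, -1.914)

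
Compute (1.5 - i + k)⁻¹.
0.3529 + 0.2353i - 0.2353k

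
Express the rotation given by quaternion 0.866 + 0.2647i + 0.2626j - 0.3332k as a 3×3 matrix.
[[0.64, 0.7161, 0.2784], [-0.4381, 0.6378, -0.6335], [-0.6312, 0.2835, 0.722]]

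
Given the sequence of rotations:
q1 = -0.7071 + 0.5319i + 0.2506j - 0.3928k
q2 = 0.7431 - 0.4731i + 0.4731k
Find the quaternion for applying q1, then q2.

q2 · q1 = -0.088 + 0.6112i + 0.252j - 0.745k
-0.088 + 0.6112i + 0.252j - 0.745k


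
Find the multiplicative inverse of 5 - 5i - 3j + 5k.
0.0595 + 0.0595i + 0.0357j - 0.0595k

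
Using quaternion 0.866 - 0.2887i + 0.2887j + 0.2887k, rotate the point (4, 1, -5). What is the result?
(0.333, -1.334, -6.333)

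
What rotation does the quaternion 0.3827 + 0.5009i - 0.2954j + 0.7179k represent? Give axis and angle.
axis = (0.5422, -0.3197, 0.7771), θ = 3π/4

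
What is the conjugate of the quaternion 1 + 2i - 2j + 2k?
1 - 2i + 2j - 2k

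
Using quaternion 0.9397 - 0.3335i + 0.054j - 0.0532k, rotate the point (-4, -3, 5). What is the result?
(-3.461, 1.333, 6.02)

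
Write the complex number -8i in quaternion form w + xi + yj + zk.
0 - 8i + 0j + 0k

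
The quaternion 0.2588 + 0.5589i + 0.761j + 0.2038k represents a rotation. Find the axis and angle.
axis = (0.5786, 0.7878, 0.211), θ = 5π/6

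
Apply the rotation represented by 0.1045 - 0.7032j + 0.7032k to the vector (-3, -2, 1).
(3.081, -1.452, 1.548)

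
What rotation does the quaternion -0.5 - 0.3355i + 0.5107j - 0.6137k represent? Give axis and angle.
axis = (-0.3874, 0.5897, -0.7086), θ = 4π/3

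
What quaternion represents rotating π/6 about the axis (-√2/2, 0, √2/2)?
0.9659 - 0.183i + 0.183k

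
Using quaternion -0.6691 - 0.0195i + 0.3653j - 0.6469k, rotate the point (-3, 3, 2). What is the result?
(-3.255, -3.065, -1.417)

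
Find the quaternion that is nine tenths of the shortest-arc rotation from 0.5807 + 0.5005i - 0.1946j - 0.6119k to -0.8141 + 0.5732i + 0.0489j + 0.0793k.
0.859 - 0.481i - 0.0733j - 0.1593k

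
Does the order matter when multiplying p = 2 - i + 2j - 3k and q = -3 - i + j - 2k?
Yes: pq = -15 - 3j + 6k ≠ -15 + 2i - 5j + 4k = qp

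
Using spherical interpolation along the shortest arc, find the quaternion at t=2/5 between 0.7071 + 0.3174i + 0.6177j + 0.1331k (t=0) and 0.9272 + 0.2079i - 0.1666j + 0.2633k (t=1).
0.8727 + 0.2991i + 0.3279j + 0.2037k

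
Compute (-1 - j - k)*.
-1 + j + k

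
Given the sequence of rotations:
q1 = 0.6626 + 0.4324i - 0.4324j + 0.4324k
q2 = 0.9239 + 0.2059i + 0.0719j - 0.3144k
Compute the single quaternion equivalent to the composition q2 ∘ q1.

q2 · q1 = 0.6902 + 0.4311i - 0.5768j + 0.0711k
0.6902 + 0.4311i - 0.5768j + 0.0711k


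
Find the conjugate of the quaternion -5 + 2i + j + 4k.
-5 - 2i - j - 4k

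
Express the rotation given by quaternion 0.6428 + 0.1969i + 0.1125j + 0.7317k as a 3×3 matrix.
[[-0.0961, -0.8964, 0.4328], [0.985, -0.1483, -0.0885], [0.1435, 0.4178, 0.8971]]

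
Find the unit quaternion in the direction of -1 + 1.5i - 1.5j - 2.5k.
-0.2917 + 0.4376i - 0.4376j - 0.7293k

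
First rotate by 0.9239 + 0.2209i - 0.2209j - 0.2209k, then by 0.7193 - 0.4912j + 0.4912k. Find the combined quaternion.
0.6646 + 0.3759i - 0.5042j + 0.4034k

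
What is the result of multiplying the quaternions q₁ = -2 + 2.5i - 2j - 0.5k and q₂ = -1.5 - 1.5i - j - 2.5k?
3.5 + 3.75i + 12j + 0.25k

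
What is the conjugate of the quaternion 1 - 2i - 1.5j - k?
1 + 2i + 1.5j + k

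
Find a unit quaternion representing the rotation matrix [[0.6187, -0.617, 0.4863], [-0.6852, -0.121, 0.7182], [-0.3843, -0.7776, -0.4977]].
0.5 - 0.7479i + 0.4353j - 0.0341k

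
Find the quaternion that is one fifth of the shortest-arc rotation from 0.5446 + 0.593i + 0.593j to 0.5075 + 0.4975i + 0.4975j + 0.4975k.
0.5491 + 0.5864i + 0.5864j + 0.104k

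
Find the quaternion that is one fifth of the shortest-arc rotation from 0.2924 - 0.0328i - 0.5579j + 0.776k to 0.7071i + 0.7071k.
0.2499 + 0.1399i - 0.4767j + 0.8311k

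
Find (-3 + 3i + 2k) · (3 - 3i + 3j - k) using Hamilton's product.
2 + 12i - 12j + 18k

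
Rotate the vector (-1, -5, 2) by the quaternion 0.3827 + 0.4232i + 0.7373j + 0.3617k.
(0.354, -2.383, -4.919)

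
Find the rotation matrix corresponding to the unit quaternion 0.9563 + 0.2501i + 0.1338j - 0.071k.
[[0.9541, 0.2027, 0.2204], [-0.0689, 0.8648, -0.4973], [-0.2914, 0.4593, 0.8391]]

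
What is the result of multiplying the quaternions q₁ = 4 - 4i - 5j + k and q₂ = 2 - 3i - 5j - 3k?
-26 - 45j - 5k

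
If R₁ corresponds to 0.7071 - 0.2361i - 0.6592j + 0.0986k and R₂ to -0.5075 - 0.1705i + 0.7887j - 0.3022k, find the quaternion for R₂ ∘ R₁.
0.1506 - 0.1222i + 0.9804j + 0.0349k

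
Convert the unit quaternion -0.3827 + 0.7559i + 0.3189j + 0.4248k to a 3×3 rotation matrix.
[[0.4357, 0.8073, 0.3981], [0.157, -0.5037, 0.8495], [0.8863, -0.3076, -0.3462]]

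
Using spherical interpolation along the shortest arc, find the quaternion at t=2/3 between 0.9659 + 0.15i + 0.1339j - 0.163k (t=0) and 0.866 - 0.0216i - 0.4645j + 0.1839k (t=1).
0.9573 + 0.0391i - 0.2776j + 0.0701k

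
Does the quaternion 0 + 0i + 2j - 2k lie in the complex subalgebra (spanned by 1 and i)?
No. The quaternion 2j - 2k has j-coefficient y = 2 and k-coefficient z = -2, not both zero, so it does not lie in the complex subalgebra spanned by 1 and i.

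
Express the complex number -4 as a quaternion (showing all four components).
-4 + 0i + 0j + 0k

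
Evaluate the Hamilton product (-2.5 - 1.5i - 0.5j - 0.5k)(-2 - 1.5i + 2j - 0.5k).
3.5 + 8i - 4j - 1.5k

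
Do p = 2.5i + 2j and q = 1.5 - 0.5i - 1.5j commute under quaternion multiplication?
No: pq = 4.25 + 3.75i + 3j - 2.75k ≠ 4.25 + 3.75i + 3j + 2.75k = qp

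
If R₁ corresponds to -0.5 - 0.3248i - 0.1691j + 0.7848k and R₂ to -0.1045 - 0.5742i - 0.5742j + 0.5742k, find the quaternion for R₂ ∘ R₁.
-0.682 - 0.0325i + 0.5689j - 0.4585k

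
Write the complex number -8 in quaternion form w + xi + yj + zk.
-8 + 0i + 0j + 0k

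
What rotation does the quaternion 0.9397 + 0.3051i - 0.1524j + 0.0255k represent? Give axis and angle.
axis = (0.8921, -0.4456, 0.0746), θ = 40°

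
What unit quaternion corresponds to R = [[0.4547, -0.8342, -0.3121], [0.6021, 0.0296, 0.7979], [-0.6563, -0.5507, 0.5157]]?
0.7071 - 0.4768i + 0.1217j + 0.5078k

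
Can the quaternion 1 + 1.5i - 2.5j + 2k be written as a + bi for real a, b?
No. The quaternion 1 + 1.5i - 2.5j + 2k has j-coefficient y = -2.5 and k-coefficient z = 2, not both zero, so it does not lie in the complex subalgebra spanned by 1 and i.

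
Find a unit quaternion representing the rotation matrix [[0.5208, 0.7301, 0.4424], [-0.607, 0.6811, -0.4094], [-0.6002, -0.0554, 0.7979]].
0.866 + 0.1022i + 0.301j - 0.386k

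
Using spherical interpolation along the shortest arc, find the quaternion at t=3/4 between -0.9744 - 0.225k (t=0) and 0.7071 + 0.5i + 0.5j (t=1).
-0.8279 - 0.3941i - 0.3941j - 0.0625k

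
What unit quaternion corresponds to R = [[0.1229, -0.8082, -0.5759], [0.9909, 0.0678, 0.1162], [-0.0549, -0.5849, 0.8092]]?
0.7071 - 0.2479i - 0.1842j + 0.6361k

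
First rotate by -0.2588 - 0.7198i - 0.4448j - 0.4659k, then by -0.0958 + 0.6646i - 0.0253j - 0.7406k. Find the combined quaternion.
0.1469 - 0.4207i + 0.8919j - 0.0775k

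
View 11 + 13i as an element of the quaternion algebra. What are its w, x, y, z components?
11 + 13i + 0j + 0k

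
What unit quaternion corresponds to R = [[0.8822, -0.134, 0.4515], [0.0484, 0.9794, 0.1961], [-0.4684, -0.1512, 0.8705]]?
0.9659 - 0.0899i + 0.2381j + 0.0472k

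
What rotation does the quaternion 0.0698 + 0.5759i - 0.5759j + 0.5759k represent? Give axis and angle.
axis = (√3/3, -√3/3, √3/3), θ = 172°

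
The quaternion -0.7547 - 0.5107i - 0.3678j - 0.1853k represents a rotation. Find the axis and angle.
axis = (-0.7784, -0.5606, -0.2824), θ = 278°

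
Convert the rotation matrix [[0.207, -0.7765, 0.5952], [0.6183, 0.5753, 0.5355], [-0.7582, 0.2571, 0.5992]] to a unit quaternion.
0.7716 - 0.0902i + 0.4385j + 0.4519k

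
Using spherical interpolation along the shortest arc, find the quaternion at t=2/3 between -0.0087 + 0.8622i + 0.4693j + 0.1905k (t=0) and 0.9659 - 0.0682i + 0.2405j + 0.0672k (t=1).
0.8142 + 0.3594i + 0.4309j + 0.1491k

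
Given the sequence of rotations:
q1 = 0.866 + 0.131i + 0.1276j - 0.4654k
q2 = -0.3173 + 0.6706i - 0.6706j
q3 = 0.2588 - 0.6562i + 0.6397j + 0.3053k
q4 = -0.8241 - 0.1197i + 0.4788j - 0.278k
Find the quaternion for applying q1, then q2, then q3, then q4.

q2 · q1 = -0.2771 + 0.8513i - 0.3091j + 0.3211k
q3 · q2 · q1 = 0.5866 + 0.7019i + 0.2134j - 0.3432k
q4 · q3 · q2 · q1 = -0.597 - 0.7537i - 0.1312j - 0.2419k
-0.597 - 0.7537i - 0.1312j - 0.2419k


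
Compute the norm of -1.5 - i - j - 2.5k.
3.24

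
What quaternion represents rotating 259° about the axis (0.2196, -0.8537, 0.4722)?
-0.6361 + 0.1694i - 0.6587j + 0.3644k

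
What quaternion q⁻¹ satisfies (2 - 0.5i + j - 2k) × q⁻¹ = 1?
0.2162 + 0.0541i - 0.1081j + 0.2162k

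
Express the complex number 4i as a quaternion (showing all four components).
0 + 4i + 0j + 0k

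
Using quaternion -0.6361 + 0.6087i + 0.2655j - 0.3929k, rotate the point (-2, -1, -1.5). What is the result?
(0.3, -2.445, 1.087)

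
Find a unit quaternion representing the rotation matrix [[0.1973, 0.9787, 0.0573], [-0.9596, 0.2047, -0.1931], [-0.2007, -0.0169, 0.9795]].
0.7716 + 0.0571i + 0.0836j - 0.628k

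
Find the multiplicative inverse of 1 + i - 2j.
0.1667 - 0.1667i + 0.3333j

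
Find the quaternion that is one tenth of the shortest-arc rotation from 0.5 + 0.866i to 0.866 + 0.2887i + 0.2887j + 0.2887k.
0.5571 + 0.8292i + 0.0323j + 0.0323k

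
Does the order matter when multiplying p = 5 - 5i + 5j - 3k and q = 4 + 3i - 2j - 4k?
Yes: pq = 33 - 31i - 19j - 37k ≠ 33 + 21i + 39j - 27k = qp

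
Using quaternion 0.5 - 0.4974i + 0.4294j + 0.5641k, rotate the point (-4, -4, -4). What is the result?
(4.513, -3.95, 3.468)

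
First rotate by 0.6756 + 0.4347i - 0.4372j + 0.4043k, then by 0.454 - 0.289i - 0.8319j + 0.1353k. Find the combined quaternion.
0.0139 - 0.2751i - 0.5849j + 0.7629k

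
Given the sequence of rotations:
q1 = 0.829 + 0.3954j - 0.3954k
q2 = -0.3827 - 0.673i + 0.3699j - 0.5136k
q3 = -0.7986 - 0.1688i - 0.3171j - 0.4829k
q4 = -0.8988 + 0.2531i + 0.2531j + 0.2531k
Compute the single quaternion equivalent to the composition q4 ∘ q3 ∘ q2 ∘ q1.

q2 · q1 = -0.6666 - 0.5011i - 0.1108j - 0.5406k
q3 · q2 · q1 = 0.1516 + 0.6306i + 0.4506j + 0.6134k
q4 · q3 · q2 · q1 = -0.5652 - 0.4872i - 0.3623j - 0.5585k
-0.5652 - 0.4872i - 0.3623j - 0.5585k


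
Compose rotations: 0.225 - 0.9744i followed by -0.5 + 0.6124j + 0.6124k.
-0.1125 + 0.4872i - 0.4589j + 0.7345k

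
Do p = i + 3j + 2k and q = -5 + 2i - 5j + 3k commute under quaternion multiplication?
No: pq = 7 + 14i - 14j - 21k ≠ 7 - 24i - 16j + k = qp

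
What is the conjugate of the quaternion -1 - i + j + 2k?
-1 + i - j - 2k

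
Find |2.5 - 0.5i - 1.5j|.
2.958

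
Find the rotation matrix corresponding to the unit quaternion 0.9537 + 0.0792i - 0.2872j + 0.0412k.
[[0.8316, -0.1241, -0.5413], [0.0331, 0.9841, -0.1747], [0.5543, 0.1274, 0.8225]]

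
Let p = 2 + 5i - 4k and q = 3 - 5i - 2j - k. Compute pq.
27 - 3i + 21j - 24k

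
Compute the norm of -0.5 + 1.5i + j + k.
2.121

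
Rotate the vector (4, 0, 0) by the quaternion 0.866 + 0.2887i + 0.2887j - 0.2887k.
(2.666, -1.333, -2.667)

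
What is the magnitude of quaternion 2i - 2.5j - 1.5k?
3.536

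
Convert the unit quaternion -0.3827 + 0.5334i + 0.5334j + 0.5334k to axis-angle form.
axis = (√3/3, √3/3, √3/3), θ = 5π/4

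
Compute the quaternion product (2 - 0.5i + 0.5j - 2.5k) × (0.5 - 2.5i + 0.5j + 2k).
4.5 - 3i + 8.5j + 3.75k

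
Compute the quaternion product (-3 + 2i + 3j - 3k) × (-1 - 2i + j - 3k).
-5 - 2i + 6j + 20k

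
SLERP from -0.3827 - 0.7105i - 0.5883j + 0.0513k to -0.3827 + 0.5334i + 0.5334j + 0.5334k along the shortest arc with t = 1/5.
-0.2362 - 0.7348i - 0.6303j - 0.0832k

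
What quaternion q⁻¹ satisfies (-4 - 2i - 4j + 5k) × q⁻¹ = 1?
-0.0656 + 0.0328i + 0.0656j - 0.082k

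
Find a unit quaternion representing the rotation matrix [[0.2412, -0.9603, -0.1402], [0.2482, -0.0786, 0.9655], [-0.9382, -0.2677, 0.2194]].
0.5878 - 0.5245i + 0.3394j + 0.514k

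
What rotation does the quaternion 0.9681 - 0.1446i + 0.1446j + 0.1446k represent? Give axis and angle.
axis = (-√3/3, √3/3, √3/3), θ = 29°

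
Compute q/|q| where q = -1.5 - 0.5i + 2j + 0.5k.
-0.5774 - 0.1925i + 0.7698j + 0.1925k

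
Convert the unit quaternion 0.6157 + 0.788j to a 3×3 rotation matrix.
[[-0.2419, 0, 0.9703], [0, 1, 0], [-0.9703, 0, -0.2419]]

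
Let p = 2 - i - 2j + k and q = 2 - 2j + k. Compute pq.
-1 - 2i - 7j + 6k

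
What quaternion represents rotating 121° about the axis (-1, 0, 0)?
0.4924 - 0.8704i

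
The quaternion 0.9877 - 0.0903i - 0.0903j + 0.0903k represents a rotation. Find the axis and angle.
axis = (-√3/3, -√3/3, √3/3), θ = 18°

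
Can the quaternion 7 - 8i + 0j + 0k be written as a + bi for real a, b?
Yes. The quaternion 7 - 8i has j- and k-coefficients y = z = 0, so it lies in the complex subalgebra spanned by 1 and i.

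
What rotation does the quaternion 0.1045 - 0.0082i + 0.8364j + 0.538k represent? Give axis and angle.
axis = (-0.0082, 0.841, 0.541), θ = 168°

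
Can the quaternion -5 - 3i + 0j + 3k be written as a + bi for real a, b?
No. The quaternion -5 - 3i + 3k has j-coefficient y = 0 and k-coefficient z = 3, not both zero, so it does not lie in the complex subalgebra spanned by 1 and i.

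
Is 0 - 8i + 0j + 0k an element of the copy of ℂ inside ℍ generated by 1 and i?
Yes. The quaternion -8i has j- and k-coefficients y = z = 0, so it lies in the complex subalgebra spanned by 1 and i.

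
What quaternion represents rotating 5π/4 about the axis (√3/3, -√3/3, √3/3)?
-0.3827 + 0.5334i - 0.5334j + 0.5334k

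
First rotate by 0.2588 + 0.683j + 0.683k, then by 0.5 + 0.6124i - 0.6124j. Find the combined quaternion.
0.5477 - 0.2598i - 0.2353j + 0.7598k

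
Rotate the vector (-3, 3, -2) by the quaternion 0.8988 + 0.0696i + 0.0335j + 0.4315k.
(-4.43, -0.295, -1.514)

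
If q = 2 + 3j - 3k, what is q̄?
2 - 3j + 3k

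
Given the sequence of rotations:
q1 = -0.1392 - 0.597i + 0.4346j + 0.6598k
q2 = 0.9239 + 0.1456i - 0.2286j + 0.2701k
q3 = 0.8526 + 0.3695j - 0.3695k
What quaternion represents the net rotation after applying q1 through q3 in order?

q2 · q1 = -0.1205 - 0.8401i + 0.176j + 0.4988k
q3 · q2 · q1 = 0.0165 - 0.4669i + 0.4159j + 0.7802k
0.0165 - 0.4669i + 0.4159j + 0.7802k


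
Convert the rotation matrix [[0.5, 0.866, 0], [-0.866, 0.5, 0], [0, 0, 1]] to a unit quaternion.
0.866 - 0.5k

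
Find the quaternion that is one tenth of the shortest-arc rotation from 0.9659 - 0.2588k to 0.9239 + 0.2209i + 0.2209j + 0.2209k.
0.9767 + 0.0234i + 0.0234j - 0.2121k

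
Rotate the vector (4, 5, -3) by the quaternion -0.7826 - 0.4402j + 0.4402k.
(2.278, 1.469, -6.531)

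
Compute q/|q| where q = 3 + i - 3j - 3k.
0.5669 + 0.189i - 0.5669j - 0.5669k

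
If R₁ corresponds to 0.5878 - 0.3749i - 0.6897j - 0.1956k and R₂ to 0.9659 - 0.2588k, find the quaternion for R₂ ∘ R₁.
0.5171 - 0.5406i - 0.5692j - 0.3411k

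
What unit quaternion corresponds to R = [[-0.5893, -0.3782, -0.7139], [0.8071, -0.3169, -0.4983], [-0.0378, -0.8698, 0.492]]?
0.3827 - 0.2427i - 0.4417j + 0.7743k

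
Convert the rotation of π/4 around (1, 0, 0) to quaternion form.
0.9239 + 0.3827i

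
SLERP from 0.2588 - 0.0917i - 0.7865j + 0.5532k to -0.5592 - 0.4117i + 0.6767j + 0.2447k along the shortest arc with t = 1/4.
0.378 + 0.048i - 0.8436j + 0.3783k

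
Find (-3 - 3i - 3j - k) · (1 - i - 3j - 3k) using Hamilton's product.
-18 + 6i - 2j + 14k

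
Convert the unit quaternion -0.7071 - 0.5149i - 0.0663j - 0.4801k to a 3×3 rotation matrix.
[[0.5302, -0.6107, 0.5882], [0.7472, 0.0088, -0.6645], [0.4006, 0.7918, 0.461]]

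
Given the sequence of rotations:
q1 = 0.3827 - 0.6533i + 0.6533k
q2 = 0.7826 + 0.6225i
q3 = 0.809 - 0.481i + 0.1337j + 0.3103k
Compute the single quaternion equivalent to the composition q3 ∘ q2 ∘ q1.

q2 · q1 = 0.7062 - 0.273i - 0.4067j + 0.5113k
q3 · q2 · q1 = 0.3357 - 0.366i - 0.0734j + 0.8649k
0.3357 - 0.366i - 0.0734j + 0.8649k


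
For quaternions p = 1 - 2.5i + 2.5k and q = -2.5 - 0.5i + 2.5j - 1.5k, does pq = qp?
No: pq = -0.5i - 2.5j - 14k ≠ 12i + 7.5j - 1.5k = qp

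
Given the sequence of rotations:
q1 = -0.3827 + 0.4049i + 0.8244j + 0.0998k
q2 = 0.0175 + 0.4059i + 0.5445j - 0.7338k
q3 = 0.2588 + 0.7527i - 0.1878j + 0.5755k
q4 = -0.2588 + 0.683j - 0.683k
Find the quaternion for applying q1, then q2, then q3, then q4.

q2 · q1 = -0.5467 + 0.511i - 0.5316j + 0.3967k
q3 · q2 · q1 = -0.8543 - 0.0478i - 0.0394j - 0.5161k
q4 · q3 · q2 · q1 = -0.1045 - 0.367i - 0.5406j + 0.7497k
-0.1045 - 0.367i - 0.5406j + 0.7497k


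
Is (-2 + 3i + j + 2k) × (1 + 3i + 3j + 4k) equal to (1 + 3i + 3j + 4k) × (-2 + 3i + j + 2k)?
No: pq = -22 - 5i - 11j ≠ -22 - i + j - 12k = qp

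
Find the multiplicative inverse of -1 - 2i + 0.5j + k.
-0.16 + 0.32i - 0.08j - 0.16k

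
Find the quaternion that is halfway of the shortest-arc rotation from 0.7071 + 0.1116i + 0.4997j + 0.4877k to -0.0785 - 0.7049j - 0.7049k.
0.4197 + 0.0596i + 0.6436j + 0.6372k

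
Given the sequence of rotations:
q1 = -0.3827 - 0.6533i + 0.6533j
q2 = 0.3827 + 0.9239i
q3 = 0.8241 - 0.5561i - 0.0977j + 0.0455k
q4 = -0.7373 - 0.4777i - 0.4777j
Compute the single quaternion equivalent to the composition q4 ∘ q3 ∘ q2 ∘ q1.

q2 · q1 = 0.4571 - 0.6036i + 0.25j + 0.6036k
q3 · q2 · q1 = 0.038 - 0.822i + 0.4696j + 0.3202k
q4 · q3 · q2 · q1 = -0.1964 + 0.4349i - 0.2114j - 0.8531k
-0.1964 + 0.4349i - 0.2114j - 0.8531k


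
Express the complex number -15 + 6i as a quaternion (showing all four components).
-15 + 6i + 0j + 0k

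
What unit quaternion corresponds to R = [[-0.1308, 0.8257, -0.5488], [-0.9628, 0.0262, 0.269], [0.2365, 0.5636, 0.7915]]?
0.6494 + 0.1134i - 0.3023j - 0.6885k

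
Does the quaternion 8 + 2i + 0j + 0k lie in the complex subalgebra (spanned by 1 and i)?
Yes. The quaternion 8 + 2i has j- and k-coefficients y = z = 0, so it lies in the complex subalgebra spanned by 1 and i.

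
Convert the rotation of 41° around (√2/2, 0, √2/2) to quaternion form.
0.9367 + 0.2476i + 0.2476k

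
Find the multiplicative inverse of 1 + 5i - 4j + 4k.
0.0172 - 0.0862i + 0.069j - 0.069k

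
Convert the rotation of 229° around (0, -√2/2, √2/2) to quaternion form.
-0.4147 - 0.6434j + 0.6434k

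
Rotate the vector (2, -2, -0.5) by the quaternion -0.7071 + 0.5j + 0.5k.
(-1.061, -2.664, 0.164)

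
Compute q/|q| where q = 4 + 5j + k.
0.6172 + 0.7715j + 0.1543k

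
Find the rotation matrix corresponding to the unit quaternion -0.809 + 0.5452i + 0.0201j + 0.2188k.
[[0.9034, 0.3759, 0.2061], [-0.3321, 0.3098, 0.8909], [0.2711, -0.8733, 0.4047]]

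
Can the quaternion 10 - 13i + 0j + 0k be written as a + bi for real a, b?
Yes. The quaternion 10 - 13i has j- and k-coefficients y = z = 0, so it lies in the complex subalgebra spanned by 1 and i.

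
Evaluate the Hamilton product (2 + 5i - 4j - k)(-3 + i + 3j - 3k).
-2 + 2i + 32j + 16k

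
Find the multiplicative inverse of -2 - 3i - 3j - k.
-0.087 + 0.1304i + 0.1304j + 0.0435k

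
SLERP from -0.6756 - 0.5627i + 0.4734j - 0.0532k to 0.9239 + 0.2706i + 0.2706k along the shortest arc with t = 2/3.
-0.8821 - 0.3882i + 0.1685j - 0.2069k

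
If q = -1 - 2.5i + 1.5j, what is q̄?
-1 + 2.5i - 1.5j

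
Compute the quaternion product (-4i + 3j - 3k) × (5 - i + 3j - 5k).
-28 - 26i - 2j - 24k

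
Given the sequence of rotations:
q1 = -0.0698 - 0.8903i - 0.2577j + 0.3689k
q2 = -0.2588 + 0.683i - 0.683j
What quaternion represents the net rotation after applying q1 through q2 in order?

q2 · q1 = 0.4501 - 0.0692i - 0.1376j - 0.8796k
0.4501 - 0.0692i - 0.1376j - 0.8796k


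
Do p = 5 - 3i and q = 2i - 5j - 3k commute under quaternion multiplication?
No: pq = 6 + 10i - 34j ≠ 6 + 10i - 16j - 30k = qp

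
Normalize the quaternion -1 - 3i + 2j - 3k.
-0.2085 - 0.6255i + 0.417j - 0.6255k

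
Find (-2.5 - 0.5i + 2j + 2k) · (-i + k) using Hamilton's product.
-2.5 + 4.5i - 1.5j - 0.5k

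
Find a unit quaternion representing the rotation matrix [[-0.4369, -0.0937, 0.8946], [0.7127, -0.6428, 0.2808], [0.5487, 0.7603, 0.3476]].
0.2588 + 0.4632i + 0.3341j + 0.779k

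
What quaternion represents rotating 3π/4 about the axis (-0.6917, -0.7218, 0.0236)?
0.3827 - 0.639i - 0.6669j + 0.0218k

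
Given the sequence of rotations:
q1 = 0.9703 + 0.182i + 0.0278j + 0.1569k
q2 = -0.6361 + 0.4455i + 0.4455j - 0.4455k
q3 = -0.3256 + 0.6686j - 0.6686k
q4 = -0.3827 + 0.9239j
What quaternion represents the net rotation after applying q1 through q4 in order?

q2 · q1 = -0.6408 + 0.3988i + 0.2636j - 0.6008k
q3 · q2 · q1 = -0.3693 - 0.3553i - 0.7809j + 0.3574k
q4 · q3 · q2 · q1 = 0.8628 + 0.4662i - 0.0423j + 0.1915k
0.8628 + 0.4662i - 0.0423j + 0.1915k
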